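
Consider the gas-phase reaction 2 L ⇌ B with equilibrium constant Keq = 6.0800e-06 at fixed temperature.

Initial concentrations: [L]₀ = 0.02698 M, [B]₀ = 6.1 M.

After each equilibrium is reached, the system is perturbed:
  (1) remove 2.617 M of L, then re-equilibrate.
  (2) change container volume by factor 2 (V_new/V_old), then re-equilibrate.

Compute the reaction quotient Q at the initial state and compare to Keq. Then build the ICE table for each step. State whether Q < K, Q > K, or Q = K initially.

Q₀ = 8380; Q > K (proceeds reverse)

Q₀ = 8380 vs Keq = 6.0800e-06 ⇒ Q>K, reverse
Step 1:
                   L          B
  Initial    0.02698        6.1
  Change        12.2     -6.099
  Equil        12.23 9.0868e-04
  solve Keq expr → x = -6.099; check Q = 6.0800e-06
Then remove 2.617 M of L.
Step 2:
                   L          B
  Initial      9.608 9.0868e-04
  Change  6.9463e-04 -3.4732e-04
  Equil        9.609 5.6137e-04
  solve Keq expr → x = -3.4732e-04; check Q = 6.0800e-06
Then change container volume by factor 2 (V_new/V_old).
Step 3:
                   L          B
  Initial      4.804 2.8068e-04
  Change  2.8065e-04 -1.4033e-04
  Equil        4.805 1.4036e-04
  solve Keq expr → x = -1.4033e-04; check Q = 6.0800e-06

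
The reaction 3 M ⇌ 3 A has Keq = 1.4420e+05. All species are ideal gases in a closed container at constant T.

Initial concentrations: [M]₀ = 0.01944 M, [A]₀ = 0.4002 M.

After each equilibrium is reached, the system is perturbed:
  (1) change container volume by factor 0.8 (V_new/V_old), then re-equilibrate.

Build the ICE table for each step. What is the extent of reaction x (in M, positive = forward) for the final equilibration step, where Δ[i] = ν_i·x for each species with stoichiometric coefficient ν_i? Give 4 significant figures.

x = 0 M

Q₀ = 8725 vs Keq = 1.4420e+05 ⇒ Q<K, forward
Step 1:
                    M           A
  Initial     0.01944      0.4002
  Change     -0.01159     0.01159
  Equil      0.007853      0.4118
  solve Keq expr → x = 0.003862; check Q = 1.4420e+05
Then change container volume by factor 0.8 (V_new/V_old).
Step 2:
                    M           A
  Initial    0.009816      0.5147
  Change            0           0
  Equil      0.009816      0.5147
  solve Keq expr → x = 0; check Q = 1.4420e+05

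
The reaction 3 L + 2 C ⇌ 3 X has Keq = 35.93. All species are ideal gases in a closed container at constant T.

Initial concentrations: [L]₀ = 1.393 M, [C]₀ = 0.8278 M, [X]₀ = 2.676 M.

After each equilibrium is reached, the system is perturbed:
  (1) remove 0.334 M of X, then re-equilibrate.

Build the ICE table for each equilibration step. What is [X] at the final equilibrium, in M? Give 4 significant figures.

[X]_eq = 2.642 M

Q₀ = 10.35 vs Keq = 35.93 ⇒ Q<K, forward
Step 1:
                  L         C         X
  Initial     1.393    0.8278     2.676
  Change    -0.2383   -0.1589    0.2383
  Equil       1.155    0.6689     2.914
  solve Keq expr → x = 0.07944; check Q = 35.93
Then remove 0.334 M of X.
Step 2:
                  L         C         X
  Initial     1.155    0.6689      2.58
  Change   -0.06213  -0.04142   0.06213
  Equil       1.093    0.6275     2.642
  solve Keq expr → x = 0.02071; check Q = 35.93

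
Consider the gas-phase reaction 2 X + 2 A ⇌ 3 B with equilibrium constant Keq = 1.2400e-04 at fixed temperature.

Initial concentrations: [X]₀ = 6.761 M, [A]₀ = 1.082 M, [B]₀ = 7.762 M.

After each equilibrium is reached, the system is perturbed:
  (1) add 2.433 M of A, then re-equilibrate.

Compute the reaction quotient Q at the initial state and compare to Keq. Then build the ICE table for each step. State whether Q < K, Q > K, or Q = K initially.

Q₀ = 8.739; Q > K (proceeds reverse)

Q₀ = 8.739 vs Keq = 1.2400e-04 ⇒ Q>K, reverse
Step 1:
                    X           A           B
  Initial       6.761       1.082       7.762
  Change        4.636       4.636      -6.954
  Equil          11.4       5.718      0.8076
  solve Keq expr → x = -2.318; check Q = 1.2400e-04
Then add 2.433 M of A.
Step 2:
                    X           A           B
  Initial        11.4       8.151      0.8076
  Change       -0.131      -0.131      0.1965
  Equil         11.27        8.02       1.004
  solve Keq expr → x = 0.06551; check Q = 1.2400e-04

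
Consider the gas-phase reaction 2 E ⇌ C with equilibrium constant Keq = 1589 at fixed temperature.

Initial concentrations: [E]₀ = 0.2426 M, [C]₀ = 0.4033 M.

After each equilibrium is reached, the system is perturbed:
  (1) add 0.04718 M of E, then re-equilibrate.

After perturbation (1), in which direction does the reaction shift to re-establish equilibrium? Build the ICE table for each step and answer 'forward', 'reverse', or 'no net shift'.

Q₀ = 6.852 vs Keq = 1589 ⇒ Q<K, forward
Step 1:
                  E         C
  Initial    0.2426    0.4033
  Change    -0.2246    0.1123
  Equil     0.01801    0.5156
  solve Keq expr → x = 0.1123; check Q = 1589
Then add 0.04718 M of E.
Step 2:
                  E         C
  Initial   0.06519    0.5156
  Change   -0.04678   0.02339
  Equil     0.01842     0.539
  solve Keq expr → x = 0.02339; check Q = 1589

Direction: forward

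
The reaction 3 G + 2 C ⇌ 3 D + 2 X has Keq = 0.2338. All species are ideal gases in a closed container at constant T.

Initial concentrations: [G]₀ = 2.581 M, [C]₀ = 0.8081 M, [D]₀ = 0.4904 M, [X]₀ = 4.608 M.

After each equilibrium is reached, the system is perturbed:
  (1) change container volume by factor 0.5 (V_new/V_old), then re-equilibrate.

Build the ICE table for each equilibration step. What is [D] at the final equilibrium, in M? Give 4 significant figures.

[D]_eq = 0.9911 M

Q₀ = 0.223 vs Keq = 0.2338 ⇒ Q<K, forward
Step 1:
                    G           C           D           X
  init          2.581      0.8081      0.4904       4.608
  Δ         -0.005126   -0.003417    0.005126    0.003417
  eq            2.576      0.8047      0.4955       4.611
  solve Keq expr → x = 0.001709; check Q = 0.2338
Then change container volume by factor 0.5 (V_new/V_old).
Step 2:
                    G           C           D           X
  init          5.152       1.609      0.9911       9.223
  Δ                 0           0           0           0
  eq            5.152       1.609      0.9911       9.223
  solve Keq expr → x = 0; check Q = 0.2338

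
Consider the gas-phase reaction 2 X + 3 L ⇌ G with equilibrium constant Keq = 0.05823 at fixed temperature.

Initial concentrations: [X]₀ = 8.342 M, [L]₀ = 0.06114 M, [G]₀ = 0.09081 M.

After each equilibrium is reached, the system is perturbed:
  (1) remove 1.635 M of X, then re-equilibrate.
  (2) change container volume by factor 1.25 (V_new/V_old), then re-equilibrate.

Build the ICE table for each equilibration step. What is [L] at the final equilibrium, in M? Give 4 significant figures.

Q₀ = 5.71 vs Keq = 0.05823 ⇒ Q>K, reverse
Step 1:
                    X           L           G
  init          8.342     0.06114     0.09081
  Δ            0.1013      0.1519    -0.05065
  eq            8.443      0.2131     0.04016
  solve Keq expr → x = -0.05065; check Q = 0.05823
Then remove 1.635 M of X.
Step 2:
                    X           L           G
  init          6.808      0.2131     0.04016
  Δ           0.01263     0.01895   -0.006317
  eq            6.821       0.232     0.03384
  solve Keq expr → x = -0.006317; check Q = 0.05823
Then change container volume by factor 1.25 (V_new/V_old).
Step 3:
                    X           L           G
  init          5.457      0.1856     0.02708
  Δ            0.0195     0.02925    -0.00975
  eq            5.476      0.2149     0.01733
  solve Keq expr → x = -0.00975; check Q = 0.05823

[L]_eq = 0.2149 M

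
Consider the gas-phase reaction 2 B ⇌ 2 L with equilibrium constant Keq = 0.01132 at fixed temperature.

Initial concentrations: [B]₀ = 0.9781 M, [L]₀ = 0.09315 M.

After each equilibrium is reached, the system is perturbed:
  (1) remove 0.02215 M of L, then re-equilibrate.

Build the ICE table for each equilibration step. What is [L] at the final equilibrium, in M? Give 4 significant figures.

[L]_eq = 0.1009 M

Q₀ = 0.00907 vs Keq = 0.01132 ⇒ Q<K, forward
Step 1:
                   B          L
  init        0.9781    0.09315
  Δ        -0.009866   0.009866
  eq          0.9682      0.103
  solve Keq expr → x = 0.004933; check Q = 0.01132
Then remove 0.02215 M of L.
Step 2:
                   B          L
  init        0.9682    0.08087
  Δ         -0.02002    0.02002
  eq          0.9482     0.1009
  solve Keq expr → x = 0.01001; check Q = 0.01132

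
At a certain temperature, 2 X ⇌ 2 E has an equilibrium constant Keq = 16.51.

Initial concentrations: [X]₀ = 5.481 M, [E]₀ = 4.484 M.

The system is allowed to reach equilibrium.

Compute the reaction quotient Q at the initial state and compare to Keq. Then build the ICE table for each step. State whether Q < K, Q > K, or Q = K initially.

Q₀ = 0.6693; Q < K (proceeds forward)

Q₀ = 0.6693 vs Keq = 16.51 ⇒ Q<K, forward
Step 1:
                   X          E
  I            5.481      4.484
  C           -3.513      3.513
  E            1.968      7.997
  solve Keq expr → x = 1.756; check Q = 16.51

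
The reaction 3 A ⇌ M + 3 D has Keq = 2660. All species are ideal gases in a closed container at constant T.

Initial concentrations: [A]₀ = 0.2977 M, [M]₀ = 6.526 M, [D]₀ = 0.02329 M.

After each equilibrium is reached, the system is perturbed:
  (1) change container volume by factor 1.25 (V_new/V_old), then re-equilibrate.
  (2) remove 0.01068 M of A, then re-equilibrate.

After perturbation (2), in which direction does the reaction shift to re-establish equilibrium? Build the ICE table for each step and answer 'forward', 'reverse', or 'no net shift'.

Direction: reverse

Q₀ = 0.003125 vs Keq = 2660 ⇒ Q<K, forward
Step 1:
                   A          M          D
  init        0.2977      6.526    0.02329
  Δ          -0.2594    0.08647     0.2594
  eq          0.0383      6.612     0.2827
  solve Keq expr → x = 0.08647; check Q = 2660
Then change container volume by factor 1.25 (V_new/V_old).
Step 2:
                   A          M          D
  init       0.03064       5.29     0.2262
  Δ         -0.00195 6.4990e-04    0.00195
  eq         0.02869      5.291     0.2281
  solve Keq expr → x = 6.4990e-04; check Q = 2660
Then remove 0.01068 M of A.
Step 3:
                   A          M          D
  init       0.01801      5.291     0.2281
  Δ         0.009482  -0.003161  -0.009482
  eq         0.02749      5.287     0.2186
  solve Keq expr → x = -0.003161; check Q = 2660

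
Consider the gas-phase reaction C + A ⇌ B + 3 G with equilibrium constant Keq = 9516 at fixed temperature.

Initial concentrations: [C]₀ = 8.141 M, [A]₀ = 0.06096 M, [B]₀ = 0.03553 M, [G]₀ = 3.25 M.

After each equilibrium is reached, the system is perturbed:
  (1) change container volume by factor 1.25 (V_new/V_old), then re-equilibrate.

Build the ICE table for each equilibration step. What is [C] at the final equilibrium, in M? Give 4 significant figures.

Q₀ = 2.458 vs Keq = 9516 ⇒ Q<K, forward
Step 1:
                    C           A           B           G
  I             8.141     0.06096     0.03553        3.25
  C          -0.06091    -0.06091     0.06091      0.1827
  E              8.08  5.0734e-05     0.09644       3.433
  solve Keq expr → x = 0.06091; check Q = 9516
Then change container volume by factor 1.25 (V_new/V_old).
Step 2:
                    C           A           B           G
  I             6.464  4.0587e-05     0.07715       2.746
  C       -1.4605e-05 -1.4605e-05  1.4605e-05  4.3816e-05
  E             6.464  2.5982e-05     0.07717       2.746
  solve Keq expr → x = 1.4605e-05; check Q = 9516

[C]_eq = 6.464 M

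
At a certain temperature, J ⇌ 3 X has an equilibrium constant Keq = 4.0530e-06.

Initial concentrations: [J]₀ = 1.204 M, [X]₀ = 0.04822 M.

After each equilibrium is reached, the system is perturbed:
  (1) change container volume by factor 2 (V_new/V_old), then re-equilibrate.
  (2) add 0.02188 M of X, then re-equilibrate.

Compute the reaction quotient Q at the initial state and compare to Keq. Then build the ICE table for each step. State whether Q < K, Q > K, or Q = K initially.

Q₀ = 9.3123e-05 vs Keq = 4.0530e-06 ⇒ Q>K, reverse
Step 1:
                  J         X
  init        1.204   0.04822
  Δ          0.0104  -0.03121
  eq          1.214   0.01701
  solve Keq expr → x = -0.0104; check Q = 4.0530e-06
Then change container volume by factor 2 (V_new/V_old).
Step 2:
                  J         X
  init       0.6072  0.008505
  Δ       -0.001661  0.004984
  eq         0.6055   0.01349
  solve Keq expr → x = 0.001661; check Q = 4.0530e-06
Then add 0.02188 M of X.
Step 3:
                  J         X
  init       0.6055   0.03537
  Δ        0.007275  -0.02183
  eq         0.6128   0.01354
  solve Keq expr → x = -0.007275; check Q = 4.0530e-06

Q₀ = 9.3123e-05; Q > K (proceeds reverse)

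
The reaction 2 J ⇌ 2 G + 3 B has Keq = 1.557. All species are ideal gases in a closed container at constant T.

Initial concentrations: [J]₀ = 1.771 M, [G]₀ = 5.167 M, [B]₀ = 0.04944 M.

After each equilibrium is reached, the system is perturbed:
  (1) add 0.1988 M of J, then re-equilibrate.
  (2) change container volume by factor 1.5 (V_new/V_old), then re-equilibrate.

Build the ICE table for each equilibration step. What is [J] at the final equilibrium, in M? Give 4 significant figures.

[J]_eq = 1.012 M

Q₀ = 0.001029 vs Keq = 1.557 ⇒ Q<K, forward
Step 1:
                    J           G           B
  init          1.771       5.167     0.04944
  Δ           -0.2908      0.2908      0.4362
  eq             1.48       5.458      0.4856
  solve Keq expr → x = 0.1454; check Q = 1.557
Then add 0.1988 M of J.
Step 2:
                    J           G           B
  init          1.679       5.458      0.4856
  Δ          -0.02399     0.02399     0.03599
  eq            1.655       5.482      0.5216
  solve Keq expr → x = 0.012; check Q = 1.557
Then change container volume by factor 1.5 (V_new/V_old).
Step 3:
                    J           G           B
  init          1.103       3.655      0.3477
  Δ          -0.09114     0.09114      0.1367
  eq            1.012       3.746      0.4845
  solve Keq expr → x = 0.04557; check Q = 1.557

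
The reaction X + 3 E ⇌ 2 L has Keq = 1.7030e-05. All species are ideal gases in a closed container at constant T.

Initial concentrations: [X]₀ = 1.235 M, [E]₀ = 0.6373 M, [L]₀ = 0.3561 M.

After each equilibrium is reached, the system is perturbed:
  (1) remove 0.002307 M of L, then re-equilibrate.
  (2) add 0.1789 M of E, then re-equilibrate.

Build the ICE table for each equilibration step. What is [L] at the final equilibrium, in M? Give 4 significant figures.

Q₀ = 0.3967 vs Keq = 1.7030e-05 ⇒ Q>K, reverse
Step 1:
                    X           E           L
  I             1.235      0.6373      0.3561
  C             0.175      0.5249       -0.35
  E              1.41       1.162     0.00614
  solve Keq expr → x = -0.175; check Q = 1.7030e-05
Then remove 0.002307 M of L.
Step 2:
                    X           E           L
  I              1.41       1.162    0.003833
  C         -0.001139   -0.003416    0.002277
  E             1.409       1.159     0.00611
  solve Keq expr → x = 0.001139; check Q = 1.7030e-05
Then add 0.1789 M of E.
Step 3:
                    X           E           L
  I             1.409       1.338     0.00611
  C       -7.2393e-04   -0.002172    0.001448
  E             1.408       1.336    0.007558
  solve Keq expr → x = 7.2393e-04; check Q = 1.7030e-05

[L]_eq = 0.007558 M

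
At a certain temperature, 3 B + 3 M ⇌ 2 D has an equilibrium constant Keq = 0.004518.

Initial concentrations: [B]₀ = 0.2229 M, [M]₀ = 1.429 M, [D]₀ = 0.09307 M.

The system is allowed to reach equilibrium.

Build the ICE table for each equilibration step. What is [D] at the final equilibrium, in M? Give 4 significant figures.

Q₀ = 0.268 vs Keq = 0.004518 ⇒ Q>K, reverse
Step 1:
                    B           M           D
  I            0.2229       1.429     0.09307
  C            0.1039      0.1039    -0.06924
  E            0.3268       1.533     0.02383
  solve Keq expr → x = -0.03462; check Q = 0.004518

[D]_eq = 0.02383 M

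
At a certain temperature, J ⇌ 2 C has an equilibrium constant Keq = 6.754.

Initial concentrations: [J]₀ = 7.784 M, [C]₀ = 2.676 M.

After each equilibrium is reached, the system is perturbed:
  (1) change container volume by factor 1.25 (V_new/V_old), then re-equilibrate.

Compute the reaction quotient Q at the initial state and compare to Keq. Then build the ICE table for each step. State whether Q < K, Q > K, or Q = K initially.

Q₀ = 0.92 vs Keq = 6.754 ⇒ Q<K, forward
Step 1:
                    J           C
  init          7.784       2.676
  Δ            -1.832       3.664
  eq            5.952        6.34
  solve Keq expr → x = 1.832; check Q = 6.754
Then change container volume by factor 1.25 (V_new/V_old).
Step 2:
                    J           C
  init          4.761       5.072
  Δ             -0.23        0.46
  eq            4.531       5.532
  solve Keq expr → x = 0.23; check Q = 6.754

Q₀ = 0.92; Q < K (proceeds forward)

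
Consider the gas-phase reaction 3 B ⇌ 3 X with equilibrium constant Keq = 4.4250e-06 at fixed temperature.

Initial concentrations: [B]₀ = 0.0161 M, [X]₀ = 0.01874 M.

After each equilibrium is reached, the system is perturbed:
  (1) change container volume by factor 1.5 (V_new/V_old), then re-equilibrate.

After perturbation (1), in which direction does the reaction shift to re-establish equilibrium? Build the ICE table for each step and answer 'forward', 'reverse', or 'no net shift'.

Direction: no net shift

Q₀ = 1.577 vs Keq = 4.4250e-06 ⇒ Q>K, reverse
Step 1:
                    B           X
  I            0.0161     0.01874
  C           0.01818    -0.01818
  E           0.03428  5.6274e-04
  solve Keq expr → x = -0.006059; check Q = 4.4250e-06
Then change container volume by factor 1.5 (V_new/V_old).
Step 2:
                    B           X
  I           0.02285  3.7516e-04
  C                 0           0
  E           0.02285  3.7516e-04
  solve Keq expr → x = 0; check Q = 4.4250e-06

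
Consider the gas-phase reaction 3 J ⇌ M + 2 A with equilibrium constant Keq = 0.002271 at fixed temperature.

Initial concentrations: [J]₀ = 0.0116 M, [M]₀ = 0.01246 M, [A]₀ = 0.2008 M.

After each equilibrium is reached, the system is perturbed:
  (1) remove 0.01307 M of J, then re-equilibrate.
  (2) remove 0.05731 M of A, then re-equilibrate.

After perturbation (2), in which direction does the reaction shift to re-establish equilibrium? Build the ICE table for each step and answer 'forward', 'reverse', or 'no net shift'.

Direction: forward

Q₀ = 321.9 vs Keq = 0.002271 ⇒ Q>K, reverse
Step 1:
                  J         M         A
  init       0.0116   0.01246    0.2008
  Δ         0.03735  -0.01245   -0.0249
  eq        0.04895 8.6113e-06    0.1759
  solve Keq expr → x = -0.01245; check Q = 0.002271
Then remove 0.01307 M of J.
Step 2:
                  J         M         A
  init      0.03588 8.6113e-06    0.1759
  Δ       1.5644e-05 -5.2148e-06 -1.0430e-05
  eq         0.0359 3.3965e-06    0.1759
  solve Keq expr → x = -5.2148e-06; check Q = 0.002271
Then remove 0.05731 M of A.
Step 3:
                  J         M         A
  init       0.0359 3.3965e-06    0.1186
  Δ       -1.2204e-05 4.0679e-06 8.1358e-06
  eq        0.03589 7.4643e-06    0.1186
  solve Keq expr → x = 4.0679e-06; check Q = 0.002271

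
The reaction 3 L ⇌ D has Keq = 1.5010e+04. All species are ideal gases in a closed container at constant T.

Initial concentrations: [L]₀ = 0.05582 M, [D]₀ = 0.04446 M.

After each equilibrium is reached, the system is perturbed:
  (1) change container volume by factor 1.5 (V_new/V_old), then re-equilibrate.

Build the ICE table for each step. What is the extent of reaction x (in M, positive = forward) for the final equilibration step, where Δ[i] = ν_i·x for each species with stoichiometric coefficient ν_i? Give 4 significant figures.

x = -0.00104 M

Q₀ = 255.6 vs Keq = 1.5010e+04 ⇒ Q<K, forward
Step 1:
                   L          D
  init       0.05582    0.04446
  Δ         -0.04014    0.01338
  eq         0.01568    0.05784
  solve Keq expr → x = 0.01338; check Q = 1.5010e+04
Then change container volume by factor 1.5 (V_new/V_old).
Step 2:
                   L          D
  init       0.01045    0.03856
  Δ          0.00312   -0.00104
  eq         0.01357    0.03752
  solve Keq expr → x = -0.00104; check Q = 1.5010e+04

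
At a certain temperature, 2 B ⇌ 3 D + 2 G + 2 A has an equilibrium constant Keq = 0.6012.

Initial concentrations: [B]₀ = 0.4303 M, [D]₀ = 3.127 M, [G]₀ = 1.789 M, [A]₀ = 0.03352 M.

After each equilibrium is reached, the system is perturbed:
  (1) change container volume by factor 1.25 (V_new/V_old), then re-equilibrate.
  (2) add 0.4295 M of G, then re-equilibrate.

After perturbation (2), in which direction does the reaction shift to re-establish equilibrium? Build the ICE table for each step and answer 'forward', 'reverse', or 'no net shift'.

Direction: reverse

Q₀ = 0.5938 vs Keq = 0.6012 ⇒ Q<K, forward
Step 1:
                  B         D         G         A
  Initial    0.4303     3.127     1.789   0.03352
  Change  -1.8464e-04 2.7697e-04 1.8464e-04 1.8464e-04
  Equil      0.4301     3.127     1.789    0.0337
  solve Keq expr → x = 9.2322e-05; check Q = 0.6012
Then change container volume by factor 1.25 (V_new/V_old).
Step 2:
                  B         D         G         A
  Initial    0.3441     2.502     1.431   0.02696
  Change   -0.01668   0.02502   0.01668   0.01668
  Equil      0.3274     2.527     1.448   0.04365
  solve Keq expr → x = 0.008342; check Q = 0.6012
Then add 0.4295 M of G.
Step 3:
                  B         D         G         A
  Initial    0.3274     2.527     1.878   0.04365
  Change   0.008664    -0.013 -0.008664 -0.008664
  Equil      0.3361     2.514     1.869   0.03498
  solve Keq expr → x = -0.004332; check Q = 0.6012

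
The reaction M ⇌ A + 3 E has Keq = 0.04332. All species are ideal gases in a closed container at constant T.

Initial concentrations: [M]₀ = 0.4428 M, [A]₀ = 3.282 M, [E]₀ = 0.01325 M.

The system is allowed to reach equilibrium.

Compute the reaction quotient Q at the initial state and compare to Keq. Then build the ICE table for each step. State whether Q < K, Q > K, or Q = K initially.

Q₀ = 1.7242e-05; Q < K (proceeds forward)

Q₀ = 1.7242e-05 vs Keq = 0.04332 ⇒ Q<K, forward
Step 1:
                  M         A         E
  I          0.4428     3.282   0.01325
  C        -0.05283   0.05283    0.1585
  E            0.39     3.335    0.1717
  solve Keq expr → x = 0.05283; check Q = 0.04332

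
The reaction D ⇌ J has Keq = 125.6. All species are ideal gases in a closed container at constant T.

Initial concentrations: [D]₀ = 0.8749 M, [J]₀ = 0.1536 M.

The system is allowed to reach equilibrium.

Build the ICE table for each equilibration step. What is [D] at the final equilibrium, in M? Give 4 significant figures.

Q₀ = 0.1756 vs Keq = 125.6 ⇒ Q<K, forward
Step 1:
                    D           J
  Initial      0.8749      0.1536
  Change      -0.8668      0.8668
  Equil      0.008124        1.02
  solve Keq expr → x = 0.8668; check Q = 125.6

[D]_eq = 0.008124 M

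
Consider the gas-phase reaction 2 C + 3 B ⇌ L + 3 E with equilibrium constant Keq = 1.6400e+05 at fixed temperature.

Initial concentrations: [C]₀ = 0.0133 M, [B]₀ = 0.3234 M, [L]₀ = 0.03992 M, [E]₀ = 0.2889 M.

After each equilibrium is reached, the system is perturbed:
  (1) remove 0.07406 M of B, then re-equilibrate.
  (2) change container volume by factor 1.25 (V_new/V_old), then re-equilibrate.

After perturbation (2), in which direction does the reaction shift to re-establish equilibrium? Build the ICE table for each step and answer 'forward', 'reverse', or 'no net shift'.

Q₀ = 160.9 vs Keq = 1.6400e+05 ⇒ Q<K, forward
Step 1:
                    C           B           L           E
  I            0.0133      0.3234     0.03992      0.2889
  C          -0.01276    -0.01914    0.006379     0.01914
  E        5.4125e-04      0.3043      0.0463       0.308
  solve Keq expr → x = 0.006379; check Q = 1.6400e+05
Then remove 0.07406 M of B.
Step 2:
                    C           B           L           E
  I        5.4125e-04      0.2302      0.0463       0.308
  C        2.7611e-04  4.1416e-04 -1.3805e-04 -4.1416e-04
  E        8.1736e-04      0.2306     0.04616      0.3076
  solve Keq expr → x = -1.3805e-04; check Q = 1.6400e+05
Then change container volume by factor 1.25 (V_new/V_old).
Step 3:
                    C           B           L           E
  I        6.5389e-04      0.1845     0.03693      0.2461
  C        7.5628e-05  1.1344e-04 -3.7814e-05 -1.1344e-04
  E        7.2952e-04      0.1846     0.03689       0.246
  solve Keq expr → x = -3.7814e-05; check Q = 1.6400e+05

Direction: reverse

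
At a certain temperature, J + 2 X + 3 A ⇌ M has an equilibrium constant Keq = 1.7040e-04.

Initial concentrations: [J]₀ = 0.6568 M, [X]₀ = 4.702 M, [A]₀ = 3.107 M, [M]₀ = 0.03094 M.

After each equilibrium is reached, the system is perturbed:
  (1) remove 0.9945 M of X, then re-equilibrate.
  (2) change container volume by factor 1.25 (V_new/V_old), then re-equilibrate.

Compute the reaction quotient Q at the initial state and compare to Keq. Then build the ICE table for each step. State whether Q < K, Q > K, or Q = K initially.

Q₀ = 7.1039e-05; Q < K (proceeds forward)

Q₀ = 7.1039e-05 vs Keq = 1.7040e-04 ⇒ Q<K, forward
Step 1:
                   J          X          A          M
  I           0.6568      4.702      3.107    0.03094
  C         -0.03169   -0.06337   -0.09506    0.03169
  E           0.6251      4.639      3.012    0.06263
  solve Keq expr → x = 0.03169; check Q = 1.7040e-04
Then remove 0.9945 M of X.
Step 2:
                   J          X          A          M
  I           0.6251      3.644      3.012    0.06263
  C          0.01949    0.03899    0.05848   -0.01949
  E           0.6446      3.683       3.07    0.04313
  solve Keq expr → x = -0.01949; check Q = 1.7040e-04
Then change container volume by factor 1.25 (V_new/V_old).
Step 3:
                   J          X          A          M
  I           0.5157      2.946      2.456    0.03451
  C          0.02141    0.04282    0.06423   -0.02141
  E           0.5371      2.989      2.521     0.0131
  solve Keq expr → x = -0.02141; check Q = 1.7040e-04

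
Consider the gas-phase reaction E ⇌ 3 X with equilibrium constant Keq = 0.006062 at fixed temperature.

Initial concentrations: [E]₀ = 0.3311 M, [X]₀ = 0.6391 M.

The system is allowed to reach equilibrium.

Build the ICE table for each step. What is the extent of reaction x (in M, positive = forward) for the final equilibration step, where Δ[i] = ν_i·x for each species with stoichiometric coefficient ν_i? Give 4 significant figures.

x = -0.1649 M

Q₀ = 0.7884 vs Keq = 0.006062 ⇒ Q>K, reverse
Step 1:
                   E          X
  init        0.3311     0.6391
  Δ           0.1649    -0.4948
  eq           0.496     0.1443
  solve Keq expr → x = -0.1649; check Q = 0.006062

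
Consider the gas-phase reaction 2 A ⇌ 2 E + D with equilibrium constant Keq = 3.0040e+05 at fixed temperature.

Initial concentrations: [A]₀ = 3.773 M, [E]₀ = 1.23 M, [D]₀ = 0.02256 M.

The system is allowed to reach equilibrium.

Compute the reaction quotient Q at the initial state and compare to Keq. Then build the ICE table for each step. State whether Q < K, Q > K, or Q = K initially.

Q₀ = 0.002398 vs Keq = 3.0040e+05 ⇒ Q<K, forward
Step 1:
                    A           E           D
  I             3.773        1.23     0.02256
  C             -3.76        3.76        1.88
  E           0.01256        4.99       1.903
  solve Keq expr → x = 1.88; check Q = 3.0040e+05

Q₀ = 0.002398; Q < K (proceeds forward)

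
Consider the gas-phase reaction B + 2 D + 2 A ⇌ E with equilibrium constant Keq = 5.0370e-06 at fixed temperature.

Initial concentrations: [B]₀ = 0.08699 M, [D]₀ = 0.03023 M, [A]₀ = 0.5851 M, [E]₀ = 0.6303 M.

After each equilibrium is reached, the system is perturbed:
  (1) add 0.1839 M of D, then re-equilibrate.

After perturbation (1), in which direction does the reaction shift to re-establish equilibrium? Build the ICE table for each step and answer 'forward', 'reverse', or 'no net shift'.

Q₀ = 2.3160e+04 vs Keq = 5.0370e-06 ⇒ Q>K, reverse
Step 1:
                   B          D          A          E
  Initial    0.08699    0.03023     0.5851     0.6303
  Change      0.6303      1.261      1.261    -0.6303
  Equil       0.7173      1.291      1.846 2.0505e-05
  solve Keq expr → x = -0.6303; check Q = 5.0370e-06
Then add 0.1839 M of D.
Step 2:
                   B          D          A          E
  Initial     0.7173      1.475      1.846 2.0505e-05
  Change  -6.2580e-06 -1.2516e-05 -1.2516e-05 6.2580e-06
  Equil       0.7173      1.475      1.846 2.6763e-05
  solve Keq expr → x = 6.2580e-06; check Q = 5.0370e-06

Direction: forward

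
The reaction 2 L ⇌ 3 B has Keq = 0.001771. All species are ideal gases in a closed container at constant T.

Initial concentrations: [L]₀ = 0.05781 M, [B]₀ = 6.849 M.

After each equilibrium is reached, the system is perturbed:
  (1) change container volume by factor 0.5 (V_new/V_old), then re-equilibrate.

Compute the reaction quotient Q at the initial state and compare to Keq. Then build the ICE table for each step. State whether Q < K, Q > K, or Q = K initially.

Q₀ = 9.6134e+04; Q > K (proceeds reverse)

Q₀ = 9.6134e+04 vs Keq = 0.001771 ⇒ Q>K, reverse
Step 1:
                   L          B
  init       0.05781      6.849
  Δ            4.349     -6.524
  eq           4.407     0.3252
  solve Keq expr → x = -2.175; check Q = 0.001771
Then change container volume by factor 0.5 (V_new/V_old).
Step 2:
                   L          B
  init         8.814     0.6504
  Δ          0.08719    -0.1308
  eq           8.901     0.5196
  solve Keq expr → x = -0.04359; check Q = 0.001771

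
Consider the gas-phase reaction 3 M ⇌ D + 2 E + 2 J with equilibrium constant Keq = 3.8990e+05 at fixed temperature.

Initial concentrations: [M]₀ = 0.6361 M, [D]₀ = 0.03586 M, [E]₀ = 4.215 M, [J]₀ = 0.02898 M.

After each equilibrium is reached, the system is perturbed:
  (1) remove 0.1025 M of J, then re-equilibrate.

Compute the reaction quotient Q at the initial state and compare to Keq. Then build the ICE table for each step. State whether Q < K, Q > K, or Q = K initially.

Q₀ = 0.002079; Q < K (proceeds forward)

Q₀ = 0.002079 vs Keq = 3.8990e+05 ⇒ Q<K, forward
Step 1:
                  M         D         E         J
  Initial    0.6361   0.03586     4.215   0.02898
  Change    -0.6223    0.2074    0.4149    0.4149
  Equil     0.01381    0.2433      4.63    0.4438
  solve Keq expr → x = 0.2074; check Q = 3.8990e+05
Then remove 0.1025 M of J.
Step 2:
                  M         D         E         J
  Initial   0.01381    0.2433      4.63    0.3413
  Change  -0.002171 7.2379e-04  0.001448  0.001448
  Equil     0.01164     0.244     4.631    0.3428
  solve Keq expr → x = 7.2379e-04; check Q = 3.8990e+05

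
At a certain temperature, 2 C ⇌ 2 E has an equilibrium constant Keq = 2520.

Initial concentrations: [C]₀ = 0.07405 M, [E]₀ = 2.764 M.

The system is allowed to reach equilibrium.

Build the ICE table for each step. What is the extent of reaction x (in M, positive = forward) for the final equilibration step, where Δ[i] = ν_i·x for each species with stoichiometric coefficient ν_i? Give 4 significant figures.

x = 0.009309 M

Q₀ = 1393 vs Keq = 2520 ⇒ Q<K, forward
Step 1:
                  C         E
  init      0.07405     2.764
  Δ        -0.01862   0.01862
  eq        0.05543     2.783
  solve Keq expr → x = 0.009309; check Q = 2520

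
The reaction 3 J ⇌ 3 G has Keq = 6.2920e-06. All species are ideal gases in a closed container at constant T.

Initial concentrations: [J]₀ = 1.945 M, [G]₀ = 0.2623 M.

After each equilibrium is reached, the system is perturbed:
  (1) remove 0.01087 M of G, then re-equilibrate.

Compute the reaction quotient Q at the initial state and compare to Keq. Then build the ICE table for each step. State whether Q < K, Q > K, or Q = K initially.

Q₀ = 0.002453 vs Keq = 6.2920e-06 ⇒ Q>K, reverse
Step 1:
                  J         G
  Initial     1.945    0.2623
  Change     0.2223   -0.2223
  Equil       2.167   0.04001
  solve Keq expr → x = -0.0741; check Q = 6.2920e-06
Then remove 0.01087 M of G.
Step 2:
                  J         G
  Initial     2.167   0.02914
  Change   -0.01067   0.01067
  Equil       2.157   0.03981
  solve Keq expr → x = 0.003558; check Q = 6.2920e-06

Q₀ = 0.002453; Q > K (proceeds reverse)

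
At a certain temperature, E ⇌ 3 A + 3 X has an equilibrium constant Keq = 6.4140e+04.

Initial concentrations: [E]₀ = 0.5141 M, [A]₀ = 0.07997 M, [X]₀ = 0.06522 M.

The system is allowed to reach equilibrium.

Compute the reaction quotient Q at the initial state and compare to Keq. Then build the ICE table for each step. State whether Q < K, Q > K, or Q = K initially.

Q₀ = 2.7598e-07; Q < K (proceeds forward)

Q₀ = 2.7598e-07 vs Keq = 6.4140e+04 ⇒ Q<K, forward
Step 1:
                    E           A           X
  Initial      0.5141     0.07997     0.06522
  Change      -0.5138       1.541       1.541
  Equil    2.7566e-04       1.621       1.607
  solve Keq expr → x = 0.5138; check Q = 6.4140e+04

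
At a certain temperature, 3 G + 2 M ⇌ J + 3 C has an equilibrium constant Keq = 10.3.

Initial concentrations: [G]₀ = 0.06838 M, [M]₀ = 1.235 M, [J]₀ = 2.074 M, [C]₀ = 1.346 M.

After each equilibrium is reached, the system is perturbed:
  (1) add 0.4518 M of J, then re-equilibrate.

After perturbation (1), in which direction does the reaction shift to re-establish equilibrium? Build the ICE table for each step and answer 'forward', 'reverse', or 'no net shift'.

Q₀ = 1.0371e+04 vs Keq = 10.3 ⇒ Q>K, reverse
Step 1:
                  G         M         J         C
  Initial   0.06838     1.235     2.074     1.346
  Change     0.3655    0.2437   -0.1218   -0.3655
  Equil      0.4339     1.479     1.952    0.9805
  solve Keq expr → x = -0.1218; check Q = 10.3
Then add 0.4518 M of J.
Step 2:
                  G         M         J         C
  Initial    0.4339     1.479     2.404    0.9805
  Change    0.01911   0.01274 -0.006371  -0.01911
  Equil       0.453     1.491     2.398    0.9614
  solve Keq expr → x = -0.006371; check Q = 10.3

Direction: reverse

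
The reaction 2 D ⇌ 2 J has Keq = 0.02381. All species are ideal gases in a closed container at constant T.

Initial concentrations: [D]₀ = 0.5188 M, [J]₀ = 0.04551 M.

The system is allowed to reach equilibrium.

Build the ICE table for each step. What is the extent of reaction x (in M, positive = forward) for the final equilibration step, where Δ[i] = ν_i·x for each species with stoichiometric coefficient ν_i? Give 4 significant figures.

Q₀ = 0.007695 vs Keq = 0.02381 ⇒ Q<K, forward
Step 1:
                   D          J
  I           0.5188    0.04551
  C         -0.02993    0.02993
  E           0.4889    0.07544
  solve Keq expr → x = 0.01496; check Q = 0.02381

x = 0.01496 M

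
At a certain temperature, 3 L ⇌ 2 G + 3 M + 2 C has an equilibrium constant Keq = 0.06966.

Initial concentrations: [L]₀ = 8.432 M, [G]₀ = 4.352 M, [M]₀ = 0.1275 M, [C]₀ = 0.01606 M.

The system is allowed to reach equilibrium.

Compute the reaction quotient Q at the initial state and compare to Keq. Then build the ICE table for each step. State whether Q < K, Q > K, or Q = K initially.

Q₀ = 1.6889e-08 vs Keq = 0.06966 ⇒ Q<K, forward
Step 1:
                    L           G           M           C
  I             8.432       4.352      0.1275     0.01606
  C            -1.104      0.7363       1.104      0.7363
  E             7.328       5.088       1.232      0.7524
  solve Keq expr → x = 0.3682; check Q = 0.06966

Q₀ = 1.6889e-08; Q < K (proceeds forward)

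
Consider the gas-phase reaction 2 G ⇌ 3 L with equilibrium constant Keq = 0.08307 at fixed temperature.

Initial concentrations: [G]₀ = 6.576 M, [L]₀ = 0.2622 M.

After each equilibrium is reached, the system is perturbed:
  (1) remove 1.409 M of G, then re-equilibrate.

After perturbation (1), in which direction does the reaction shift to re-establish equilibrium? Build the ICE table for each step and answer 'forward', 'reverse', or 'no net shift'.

Q₀ = 4.1684e-04 vs Keq = 0.08307 ⇒ Q<K, forward
Step 1:
                  G         L
  init        6.576    0.2622
  Δ         -0.7654     1.148
  eq          5.811      1.41
  solve Keq expr → x = 0.3827; check Q = 0.08307
Then remove 1.409 M of G.
Step 2:
                  G         L
  init        4.402      1.41
  Δ          0.1422   -0.2133
  eq          4.544     1.197
  solve Keq expr → x = -0.07108; check Q = 0.08307

Direction: reverse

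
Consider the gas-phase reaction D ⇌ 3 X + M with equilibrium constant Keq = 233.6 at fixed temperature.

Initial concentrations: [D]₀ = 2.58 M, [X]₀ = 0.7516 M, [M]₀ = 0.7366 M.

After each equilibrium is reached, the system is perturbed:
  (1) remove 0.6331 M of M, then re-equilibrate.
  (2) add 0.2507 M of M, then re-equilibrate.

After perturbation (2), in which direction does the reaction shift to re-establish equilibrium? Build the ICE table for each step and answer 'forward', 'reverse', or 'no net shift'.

Q₀ = 0.1212 vs Keq = 233.6 ⇒ Q<K, forward
Step 1:
                    D           X           M
  Initial        2.58      0.7516      0.7366
  Change       -1.419       4.258       1.419
  Equil         1.161        5.01       2.156
  solve Keq expr → x = 1.419; check Q = 233.6
Then remove 0.6331 M of M.
Step 2:
                    D           X           M
  Initial       1.161        5.01       1.523
  Change       -0.106      0.3179       0.106
  Equil         1.055       5.328       1.629
  solve Keq expr → x = 0.106; check Q = 233.6
Then add 0.2507 M of M.
Step 3:
                    D           X           M
  Initial       1.055       5.328        1.88
  Change      0.04504     -0.1351    -0.04504
  Equil           1.1       5.193       1.835
  solve Keq expr → x = -0.04504; check Q = 233.6

Direction: reverse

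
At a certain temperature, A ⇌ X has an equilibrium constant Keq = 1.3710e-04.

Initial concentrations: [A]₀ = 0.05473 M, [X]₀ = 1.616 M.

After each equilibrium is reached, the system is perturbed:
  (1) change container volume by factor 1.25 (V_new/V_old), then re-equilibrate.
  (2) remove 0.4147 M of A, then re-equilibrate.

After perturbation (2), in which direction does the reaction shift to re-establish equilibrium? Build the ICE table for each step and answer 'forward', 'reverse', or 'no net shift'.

Q₀ = 29.53 vs Keq = 1.3710e-04 ⇒ Q>K, reverse
Step 1:
                    A           X
  init        0.05473       1.616
  Δ             1.616      -1.616
  eq            1.671  2.2903e-04
  solve Keq expr → x = -1.616; check Q = 1.3710e-04
Then change container volume by factor 1.25 (V_new/V_old).
Step 2:
                    A           X
  init          1.336  1.8322e-04
  Δ                 0           0
  eq            1.336  1.8322e-04
  solve Keq expr → x = 0; check Q = 1.3710e-04
Then remove 0.4147 M of A.
Step 3:
                    A           X
  init         0.9217  1.8322e-04
  Δ        5.6848e-05 -5.6848e-05
  eq           0.9218  1.2637e-04
  solve Keq expr → x = -5.6848e-05; check Q = 1.3710e-04

Direction: reverse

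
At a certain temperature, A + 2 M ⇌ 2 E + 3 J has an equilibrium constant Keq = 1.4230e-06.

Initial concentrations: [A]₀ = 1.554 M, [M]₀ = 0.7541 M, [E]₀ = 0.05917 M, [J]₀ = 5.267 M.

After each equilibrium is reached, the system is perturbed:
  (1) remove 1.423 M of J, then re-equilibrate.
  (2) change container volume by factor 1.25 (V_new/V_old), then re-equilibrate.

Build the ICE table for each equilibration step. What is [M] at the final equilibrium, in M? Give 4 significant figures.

[M]_eq = 0.6504 M

Q₀ = 0.5789 vs Keq = 1.4230e-06 ⇒ Q>K, reverse
Step 1:
                    A           M           E           J
  Initial       1.554      0.7541     0.05917       5.267
  Change      0.02953     0.05907    -0.05907     -0.0886
  Equil         1.584      0.8132  1.0359e-04       5.178
  solve Keq expr → x = -0.02953; check Q = 1.4230e-06
Then remove 1.423 M of J.
Step 2:
                    A           M           E           J
  Initial       1.584      0.8132  1.0359e-04       3.755
  Change  -3.2061e-05 -6.4123e-05  6.4123e-05  9.6184e-05
  Equil         1.584      0.8131  1.6771e-04       3.755
  solve Keq expr → x = 3.2061e-05; check Q = 1.4230e-06
Then change container volume by factor 1.25 (V_new/V_old).
Step 3:
                    A           M           E           J
  Initial       1.267      0.6505  1.3417e-04       3.004
  Change  -1.6764e-05 -3.3528e-05  3.3528e-05  5.0292e-05
  Equil         1.267      0.6504  1.6769e-04       3.004
  solve Keq expr → x = 1.6764e-05; check Q = 1.4230e-06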